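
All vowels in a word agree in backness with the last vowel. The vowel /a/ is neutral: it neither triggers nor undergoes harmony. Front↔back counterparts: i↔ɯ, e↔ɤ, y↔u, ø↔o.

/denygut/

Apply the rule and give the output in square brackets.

[dɤnugut]

/e/ harmonizes with /u/ ([+back]) → [ɤ]
/y/ harmonizes with /u/ ([+back]) → [u]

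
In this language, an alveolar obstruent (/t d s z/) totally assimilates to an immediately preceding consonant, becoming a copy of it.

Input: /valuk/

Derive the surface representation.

[valuk]

no segment meets the rule's conditions; no change.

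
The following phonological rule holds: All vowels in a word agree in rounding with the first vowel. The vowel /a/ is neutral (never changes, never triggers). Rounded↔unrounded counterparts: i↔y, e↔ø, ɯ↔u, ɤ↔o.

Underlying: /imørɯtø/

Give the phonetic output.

[imerɯte]

/ø/ harmonizes with /i/ ([-round]) → [e]
/ø/ harmonizes with /i/ ([-round]) → [e]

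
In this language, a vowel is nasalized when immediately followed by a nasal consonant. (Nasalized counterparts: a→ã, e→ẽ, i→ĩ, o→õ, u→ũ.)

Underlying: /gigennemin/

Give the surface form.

/e/ before nasal /n/ → [ẽ]
/e/ before nasal /m/ → [ẽ]
/i/ before nasal /n/ → [ĩ]

[gigẽnnẽmĩn]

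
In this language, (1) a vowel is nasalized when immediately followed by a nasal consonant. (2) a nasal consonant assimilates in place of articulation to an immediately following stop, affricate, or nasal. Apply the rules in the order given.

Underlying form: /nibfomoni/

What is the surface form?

[nibfõmõni]

Rule 1: /o/ before nasal /m/ → [õ]
Rule 1: /o/ before nasal /n/ → [õ]
After rule 1: nibfõmõni
Rule 2: no segment meets the rule's conditions; no change.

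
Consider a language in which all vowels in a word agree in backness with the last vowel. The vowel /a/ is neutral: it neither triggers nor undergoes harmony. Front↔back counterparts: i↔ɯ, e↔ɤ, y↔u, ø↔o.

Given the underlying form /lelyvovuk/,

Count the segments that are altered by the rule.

/e/ harmonizes with /u/ ([+back]) → [ɤ]
/y/ harmonizes with /u/ ([+back]) → [u]
2 segments change.

2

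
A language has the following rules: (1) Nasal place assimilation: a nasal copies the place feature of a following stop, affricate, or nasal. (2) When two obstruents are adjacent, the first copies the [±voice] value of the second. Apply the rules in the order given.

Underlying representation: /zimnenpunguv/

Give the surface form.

Rule 1: /m/ before /n/ (alveolar) → [n]
Rule 1: /n/ before /p/ (labial) → [m]
Rule 1: /n/ before /g/ (velar) → [ŋ]
After rule 1: zinnempuŋguv
Rule 2: no segment meets the rule's conditions; no change.

[zinnempuŋguv]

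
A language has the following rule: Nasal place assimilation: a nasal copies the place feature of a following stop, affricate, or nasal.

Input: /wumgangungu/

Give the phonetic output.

[wuŋgaŋguŋgu]

/m/ before /g/ (velar) → [ŋ]
/n/ before /g/ (velar) → [ŋ]
/n/ before /g/ (velar) → [ŋ]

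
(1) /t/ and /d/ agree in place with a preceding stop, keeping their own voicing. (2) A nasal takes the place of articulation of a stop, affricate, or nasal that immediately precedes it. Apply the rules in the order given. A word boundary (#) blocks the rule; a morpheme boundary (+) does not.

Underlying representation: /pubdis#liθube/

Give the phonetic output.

[pubbis#liθube]

Rule 1: /d/ after /b/ (labial) → [b]
After rule 1: pubbis#liθube
Rule 2: no segment meets the rule's conditions; no change.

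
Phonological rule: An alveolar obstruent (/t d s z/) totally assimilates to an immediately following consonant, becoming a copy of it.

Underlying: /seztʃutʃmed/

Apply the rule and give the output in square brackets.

[setʃtʃutʃmed]

/z/ before /tʃ/ → [tʃ] (total assimilation)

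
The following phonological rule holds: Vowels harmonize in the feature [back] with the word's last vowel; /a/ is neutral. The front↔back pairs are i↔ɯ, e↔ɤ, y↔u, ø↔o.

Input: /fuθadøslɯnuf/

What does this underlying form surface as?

/ø/ harmonizes with /u/ ([+back]) → [o]

[fuθadoslɯnuf]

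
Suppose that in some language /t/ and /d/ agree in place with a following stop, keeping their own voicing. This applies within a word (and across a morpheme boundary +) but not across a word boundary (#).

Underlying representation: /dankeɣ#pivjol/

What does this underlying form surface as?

no segment meets the rule's conditions; no change.

[dankeɣ#pivjol]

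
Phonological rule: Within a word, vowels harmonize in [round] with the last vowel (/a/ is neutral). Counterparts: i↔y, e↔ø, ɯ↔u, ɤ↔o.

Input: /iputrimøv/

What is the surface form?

/i/ harmonizes with /ø/ ([+round]) → [y]
/i/ harmonizes with /ø/ ([+round]) → [y]

[yputrymøv]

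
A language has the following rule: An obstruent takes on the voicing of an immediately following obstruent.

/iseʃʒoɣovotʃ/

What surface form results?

/ʃ/ before /ʒ/ (voiced) → [ʒ]

[iseʒʒoɣovotʃ]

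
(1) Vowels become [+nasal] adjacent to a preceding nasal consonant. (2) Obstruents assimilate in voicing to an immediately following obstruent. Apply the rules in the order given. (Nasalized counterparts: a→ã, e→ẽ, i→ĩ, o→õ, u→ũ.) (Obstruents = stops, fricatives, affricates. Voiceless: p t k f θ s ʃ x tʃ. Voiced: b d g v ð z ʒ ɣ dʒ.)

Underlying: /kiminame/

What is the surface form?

[kimĩnãmẽ]

Rule 1: /i/ after nasal /m/ → [ĩ]
Rule 1: /a/ after nasal /n/ → [ã]
Rule 1: /e/ after nasal /m/ → [ẽ]
After rule 1: kimĩnãmẽ
Rule 2: no segment meets the rule's conditions; no change.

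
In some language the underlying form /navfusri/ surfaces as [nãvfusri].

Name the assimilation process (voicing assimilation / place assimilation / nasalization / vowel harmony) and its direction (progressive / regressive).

nasalization, progressive

/a/→[ã].
Each target copies a feature from the preceding segment, so the direction is progressive.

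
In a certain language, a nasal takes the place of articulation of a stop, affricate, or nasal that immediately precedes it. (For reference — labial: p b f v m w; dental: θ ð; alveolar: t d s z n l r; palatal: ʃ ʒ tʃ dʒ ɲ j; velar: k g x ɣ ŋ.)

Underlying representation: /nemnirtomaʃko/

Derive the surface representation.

[nemmirtomaʃko]

/n/ after /m/ (labial) → [m]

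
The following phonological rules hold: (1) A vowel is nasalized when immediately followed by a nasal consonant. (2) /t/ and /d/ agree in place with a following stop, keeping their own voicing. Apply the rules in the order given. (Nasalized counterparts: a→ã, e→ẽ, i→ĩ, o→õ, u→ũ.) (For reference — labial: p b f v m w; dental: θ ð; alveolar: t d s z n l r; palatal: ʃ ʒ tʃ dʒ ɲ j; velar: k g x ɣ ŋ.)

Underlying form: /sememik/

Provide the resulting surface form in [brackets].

[sẽmẽmik]

Rule 1: /e/ before nasal /m/ → [ẽ]
Rule 1: /e/ before nasal /m/ → [ẽ]
After rule 1: sẽmẽmik
Rule 2: no segment meets the rule's conditions; no change.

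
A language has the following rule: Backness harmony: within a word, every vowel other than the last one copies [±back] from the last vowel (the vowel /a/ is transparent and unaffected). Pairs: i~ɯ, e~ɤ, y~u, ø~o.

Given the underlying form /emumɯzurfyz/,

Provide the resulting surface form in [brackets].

/u/ harmonizes with /y/ ([-back]) → [y]
/ɯ/ harmonizes with /y/ ([-back]) → [i]
/u/ harmonizes with /y/ ([-back]) → [y]

[emymizyrfyz]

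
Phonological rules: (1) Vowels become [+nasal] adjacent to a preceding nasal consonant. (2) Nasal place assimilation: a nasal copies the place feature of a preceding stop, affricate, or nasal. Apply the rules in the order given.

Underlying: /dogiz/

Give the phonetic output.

Rule 1: no segment meets the rule's conditions; no change.
After rule 1: dogiz
Rule 2: no segment meets the rule's conditions; no change.

[dogiz]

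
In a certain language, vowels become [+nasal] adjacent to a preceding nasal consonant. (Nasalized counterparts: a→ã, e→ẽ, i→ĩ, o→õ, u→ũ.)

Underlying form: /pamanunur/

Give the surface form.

[pamãnũnũr]

/a/ after nasal /m/ → [ã]
/u/ after nasal /n/ → [ũ]
/u/ after nasal /n/ → [ũ]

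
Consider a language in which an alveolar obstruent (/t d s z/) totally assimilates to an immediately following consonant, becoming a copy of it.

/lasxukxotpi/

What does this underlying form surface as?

[laxxukxoppi]

/s/ before /x/ → [x] (total assimilation)
/t/ before /p/ → [p] (total assimilation)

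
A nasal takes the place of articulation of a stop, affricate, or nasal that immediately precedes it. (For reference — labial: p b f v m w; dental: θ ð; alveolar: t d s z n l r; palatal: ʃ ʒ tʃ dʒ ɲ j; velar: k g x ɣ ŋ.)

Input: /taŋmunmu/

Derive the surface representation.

/m/ after /ŋ/ (velar) → [ŋ]
/m/ after /n/ (alveolar) → [n]

[taŋŋunnu]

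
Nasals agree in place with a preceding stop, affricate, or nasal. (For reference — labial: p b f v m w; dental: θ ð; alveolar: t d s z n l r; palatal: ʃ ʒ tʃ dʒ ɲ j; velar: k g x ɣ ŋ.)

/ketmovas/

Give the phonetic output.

[ketnovas]

/m/ after /t/ (alveolar) → [n]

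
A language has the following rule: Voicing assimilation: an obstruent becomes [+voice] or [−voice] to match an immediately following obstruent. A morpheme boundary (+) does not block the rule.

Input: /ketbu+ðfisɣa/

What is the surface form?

[kedbu+θfizɣa]

/t/ before /b/ (voiced) → [d]
/ð/ before /f/ (voiceless) → [θ]
/s/ before /ɣ/ (voiced) → [z]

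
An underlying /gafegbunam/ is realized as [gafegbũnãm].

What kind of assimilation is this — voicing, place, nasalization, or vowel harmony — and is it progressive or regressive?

nasalization, regressive

/u/→[ũ] /a/→[ã].
Each target copies a feature from the following segment, so the direction is regressive.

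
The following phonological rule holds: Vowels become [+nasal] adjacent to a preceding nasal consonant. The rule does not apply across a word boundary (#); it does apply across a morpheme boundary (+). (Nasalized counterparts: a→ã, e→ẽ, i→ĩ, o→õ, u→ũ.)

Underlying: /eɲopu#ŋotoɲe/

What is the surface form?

/o/ after nasal /ɲ/ → [õ]
/o/ after nasal /ŋ/ → [õ]
/e/ after nasal /ɲ/ → [ẽ]

[eɲõpu#ŋõtoɲẽ]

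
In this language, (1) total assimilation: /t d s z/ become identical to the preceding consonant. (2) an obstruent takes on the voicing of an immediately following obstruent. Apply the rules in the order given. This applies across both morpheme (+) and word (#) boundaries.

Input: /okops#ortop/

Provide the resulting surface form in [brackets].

Rule 1: /s/ after /p/ → [p] (total assimilation)
Rule 1: /t/ after /r/ → [r] (total assimilation)
After rule 1: okopp#orrop
Rule 2: no segment meets the rule's conditions; no change.

[okopp#orrop]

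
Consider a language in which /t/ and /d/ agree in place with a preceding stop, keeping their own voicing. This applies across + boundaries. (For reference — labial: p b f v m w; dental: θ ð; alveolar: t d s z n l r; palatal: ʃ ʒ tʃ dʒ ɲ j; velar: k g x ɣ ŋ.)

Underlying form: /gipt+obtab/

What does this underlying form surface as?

[gipp+obpab]

/t/ after /p/ (labial) → [p]
/t/ after /b/ (labial) → [p]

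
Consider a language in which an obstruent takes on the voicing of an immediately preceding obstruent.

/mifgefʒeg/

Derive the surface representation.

[mifkefʃeg]

/g/ after /f/ (voiceless) → [k]
/ʒ/ after /f/ (voiceless) → [ʃ]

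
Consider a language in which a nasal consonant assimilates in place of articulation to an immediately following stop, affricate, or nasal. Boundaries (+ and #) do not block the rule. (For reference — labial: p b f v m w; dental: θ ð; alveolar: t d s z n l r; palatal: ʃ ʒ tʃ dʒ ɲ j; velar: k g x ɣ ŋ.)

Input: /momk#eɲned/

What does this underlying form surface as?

/m/ before /k/ (velar) → [ŋ]
/ɲ/ before /n/ (alveolar) → [n]

[moŋk#enned]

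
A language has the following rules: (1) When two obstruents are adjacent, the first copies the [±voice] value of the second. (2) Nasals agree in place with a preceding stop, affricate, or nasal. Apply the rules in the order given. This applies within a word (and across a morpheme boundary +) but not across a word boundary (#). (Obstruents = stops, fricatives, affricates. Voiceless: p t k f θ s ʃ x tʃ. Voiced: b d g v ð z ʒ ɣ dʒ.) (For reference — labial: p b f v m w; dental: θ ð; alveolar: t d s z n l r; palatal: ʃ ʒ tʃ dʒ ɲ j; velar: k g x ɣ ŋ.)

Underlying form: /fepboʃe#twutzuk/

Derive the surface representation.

[febboʃe#twudzuk]

Rule 1: /p/ before /b/ (voiced) → [b]
Rule 1: /t/ before /z/ (voiced) → [d]
After rule 1: febboʃe#twudzuk
Rule 2: no segment meets the rule's conditions; no change.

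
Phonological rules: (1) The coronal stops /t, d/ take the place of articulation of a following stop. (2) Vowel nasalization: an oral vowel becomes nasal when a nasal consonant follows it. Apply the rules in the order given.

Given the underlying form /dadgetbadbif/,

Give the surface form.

Rule 1: /d/ before /g/ (velar) → [g]
Rule 1: /t/ before /b/ (labial) → [p]
Rule 1: /d/ before /b/ (labial) → [b]
After rule 1: daggepbabbif
Rule 2: no segment meets the rule's conditions; no change.

[daggepbabbif]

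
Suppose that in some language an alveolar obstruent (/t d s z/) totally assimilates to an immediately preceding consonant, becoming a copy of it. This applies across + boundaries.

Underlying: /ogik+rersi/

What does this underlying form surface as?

/s/ after /r/ → [r] (total assimilation)

[ogik+rerri]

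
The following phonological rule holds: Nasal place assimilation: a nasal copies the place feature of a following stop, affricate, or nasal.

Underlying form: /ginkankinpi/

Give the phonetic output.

[giŋkaŋkimpi]

/n/ before /k/ (velar) → [ŋ]
/n/ before /k/ (velar) → [ŋ]
/n/ before /p/ (labial) → [m]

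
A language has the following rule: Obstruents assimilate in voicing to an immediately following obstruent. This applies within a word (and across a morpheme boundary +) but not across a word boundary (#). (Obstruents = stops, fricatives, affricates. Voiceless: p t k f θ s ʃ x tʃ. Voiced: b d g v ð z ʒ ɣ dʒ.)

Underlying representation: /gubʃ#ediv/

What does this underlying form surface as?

/b/ before /ʃ/ (voiceless) → [p]

[gupʃ#ediv]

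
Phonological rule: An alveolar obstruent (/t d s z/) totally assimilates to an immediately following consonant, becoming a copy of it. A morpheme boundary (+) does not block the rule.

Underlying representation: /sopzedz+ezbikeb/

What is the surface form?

/d/ before /z/ → [z] (total assimilation)
/z/ before /b/ → [b] (total assimilation)

[sopzezz+ebbikeb]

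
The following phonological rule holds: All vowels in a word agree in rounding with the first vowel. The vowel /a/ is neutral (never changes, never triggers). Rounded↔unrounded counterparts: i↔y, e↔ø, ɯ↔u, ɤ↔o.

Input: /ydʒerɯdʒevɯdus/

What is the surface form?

[ydʒørudʒøvudus]

/e/ harmonizes with /y/ ([+round]) → [ø]
/ɯ/ harmonizes with /y/ ([+round]) → [u]
/e/ harmonizes with /y/ ([+round]) → [ø]
/ɯ/ harmonizes with /y/ ([+round]) → [u]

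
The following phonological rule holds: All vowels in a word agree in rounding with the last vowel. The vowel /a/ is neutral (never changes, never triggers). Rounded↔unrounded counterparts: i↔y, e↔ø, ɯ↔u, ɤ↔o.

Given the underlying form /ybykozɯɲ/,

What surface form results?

[ibikɤzɯɲ]

/y/ harmonizes with /ɯ/ ([-round]) → [i]
/y/ harmonizes with /ɯ/ ([-round]) → [i]
/o/ harmonizes with /ɯ/ ([-round]) → [ɤ]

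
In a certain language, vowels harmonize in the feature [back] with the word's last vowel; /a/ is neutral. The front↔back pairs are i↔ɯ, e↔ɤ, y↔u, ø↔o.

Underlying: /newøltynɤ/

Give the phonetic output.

/e/ harmonizes with /ɤ/ ([+back]) → [ɤ]
/ø/ harmonizes with /ɤ/ ([+back]) → [o]
/y/ harmonizes with /ɤ/ ([+back]) → [u]

[nɤwoltunɤ]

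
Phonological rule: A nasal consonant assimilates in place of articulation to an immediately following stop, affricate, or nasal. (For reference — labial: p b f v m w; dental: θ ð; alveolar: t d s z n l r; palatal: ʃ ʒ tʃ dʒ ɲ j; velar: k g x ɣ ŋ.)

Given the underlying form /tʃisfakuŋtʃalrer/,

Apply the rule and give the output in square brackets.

/ŋ/ before /tʃ/ (palatal) → [ɲ]

[tʃisfakuɲtʃalrer]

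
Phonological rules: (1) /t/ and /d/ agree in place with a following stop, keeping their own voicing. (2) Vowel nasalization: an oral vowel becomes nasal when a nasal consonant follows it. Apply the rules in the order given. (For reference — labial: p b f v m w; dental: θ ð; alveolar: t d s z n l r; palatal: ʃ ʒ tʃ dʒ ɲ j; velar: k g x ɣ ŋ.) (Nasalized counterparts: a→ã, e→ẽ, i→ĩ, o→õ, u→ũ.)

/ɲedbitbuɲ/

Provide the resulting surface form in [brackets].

[ɲebbipbũɲ]

Rule 1: /d/ before /b/ (labial) → [b]
Rule 1: /t/ before /b/ (labial) → [p]
After rule 1: ɲebbipbuɲ
Rule 2: /u/ before nasal /ɲ/ → [ũ]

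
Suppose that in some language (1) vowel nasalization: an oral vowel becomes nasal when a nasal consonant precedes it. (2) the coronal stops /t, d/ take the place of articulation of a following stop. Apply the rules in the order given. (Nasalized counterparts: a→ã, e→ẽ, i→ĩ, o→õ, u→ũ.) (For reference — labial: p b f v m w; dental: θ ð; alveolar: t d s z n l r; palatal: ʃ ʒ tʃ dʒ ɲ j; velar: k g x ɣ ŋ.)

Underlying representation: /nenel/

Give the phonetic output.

Rule 1: /e/ after nasal /n/ → [ẽ]
Rule 1: /e/ after nasal /n/ → [ẽ]
After rule 1: nẽnẽl
Rule 2: no segment meets the rule's conditions; no change.

[nẽnẽl]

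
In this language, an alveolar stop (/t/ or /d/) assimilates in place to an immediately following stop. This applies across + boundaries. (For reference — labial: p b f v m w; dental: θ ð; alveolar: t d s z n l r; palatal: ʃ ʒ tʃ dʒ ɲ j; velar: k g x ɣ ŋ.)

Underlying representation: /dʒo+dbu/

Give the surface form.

[dʒo+bbu]

/d/ before /b/ (labial) → [b]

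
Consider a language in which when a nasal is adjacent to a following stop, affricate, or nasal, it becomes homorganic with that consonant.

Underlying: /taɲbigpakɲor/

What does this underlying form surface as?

[tambigpakɲor]

/ɲ/ before /b/ (labial) → [m]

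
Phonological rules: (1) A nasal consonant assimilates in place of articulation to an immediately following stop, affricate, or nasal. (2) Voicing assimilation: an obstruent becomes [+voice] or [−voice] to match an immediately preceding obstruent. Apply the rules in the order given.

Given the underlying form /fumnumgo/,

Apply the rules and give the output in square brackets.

Rule 1: /m/ before /n/ (alveolar) → [n]
Rule 1: /m/ before /g/ (velar) → [ŋ]
After rule 1: funnuŋgo
Rule 2: no segment meets the rule's conditions; no change.

[funnuŋgo]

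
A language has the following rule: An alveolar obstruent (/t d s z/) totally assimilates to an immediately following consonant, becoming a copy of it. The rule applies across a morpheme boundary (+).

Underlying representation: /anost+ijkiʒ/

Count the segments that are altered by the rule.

1

/s/ before /t/ → [t] (total assimilation)
1 segment changes.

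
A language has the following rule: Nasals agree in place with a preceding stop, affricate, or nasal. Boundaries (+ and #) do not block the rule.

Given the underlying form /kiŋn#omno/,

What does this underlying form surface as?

/n/ after /ŋ/ (velar) → [ŋ]
/n/ after /m/ (labial) → [m]

[kiŋŋ#ommo]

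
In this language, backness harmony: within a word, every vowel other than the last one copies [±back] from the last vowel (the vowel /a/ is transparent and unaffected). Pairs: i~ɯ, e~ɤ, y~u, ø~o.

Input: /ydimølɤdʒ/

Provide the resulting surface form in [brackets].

/y/ harmonizes with /ɤ/ ([+back]) → [u]
/i/ harmonizes with /ɤ/ ([+back]) → [ɯ]
/ø/ harmonizes with /ɤ/ ([+back]) → [o]

[udɯmolɤdʒ]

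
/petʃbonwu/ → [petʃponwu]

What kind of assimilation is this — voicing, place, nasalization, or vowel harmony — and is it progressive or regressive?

/b/→[p].
Each target copies a feature from the preceding segment, so the direction is progressive.

voicing assimilation, progressive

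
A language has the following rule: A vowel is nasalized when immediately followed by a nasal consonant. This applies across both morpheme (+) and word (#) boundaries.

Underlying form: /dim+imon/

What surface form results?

/i/ before nasal /m/ → [ĩ]
/i/ before nasal /m/ → [ĩ]
/o/ before nasal /n/ → [õ]

[dĩm+ĩmõn]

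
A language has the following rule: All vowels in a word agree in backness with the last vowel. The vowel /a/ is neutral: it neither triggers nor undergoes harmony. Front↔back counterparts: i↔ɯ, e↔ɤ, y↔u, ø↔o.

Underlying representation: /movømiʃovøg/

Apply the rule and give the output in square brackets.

/o/ harmonizes with /ø/ ([-back]) → [ø]
/o/ harmonizes with /ø/ ([-back]) → [ø]

[møvømiʃøvøg]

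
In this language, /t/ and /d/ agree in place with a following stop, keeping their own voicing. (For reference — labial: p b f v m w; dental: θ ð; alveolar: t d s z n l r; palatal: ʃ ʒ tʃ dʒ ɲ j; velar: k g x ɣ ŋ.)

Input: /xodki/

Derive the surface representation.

[xogki]

/d/ before /k/ (velar) → [g]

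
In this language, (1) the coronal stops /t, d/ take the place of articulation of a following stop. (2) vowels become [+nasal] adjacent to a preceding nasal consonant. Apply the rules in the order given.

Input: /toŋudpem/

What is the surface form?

Rule 1: /d/ before /p/ (labial) → [b]
After rule 1: toŋubpem
Rule 2: /u/ after nasal /ŋ/ → [ũ]

[toŋũbpem]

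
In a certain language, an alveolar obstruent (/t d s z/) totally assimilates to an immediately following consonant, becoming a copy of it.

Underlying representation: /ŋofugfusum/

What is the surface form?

no segment meets the rule's conditions; no change.

[ŋofugfusum]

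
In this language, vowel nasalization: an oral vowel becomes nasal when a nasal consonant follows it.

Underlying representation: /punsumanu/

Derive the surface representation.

/u/ before nasal /n/ → [ũ]
/u/ before nasal /m/ → [ũ]
/a/ before nasal /n/ → [ã]

[pũnsũmãnu]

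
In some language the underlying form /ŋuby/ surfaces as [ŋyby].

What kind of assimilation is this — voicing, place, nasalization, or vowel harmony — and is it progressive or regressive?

/u/→[y].
Vowels agree with the last vowel, so the harmony is regressive.

vowel harmony, regressive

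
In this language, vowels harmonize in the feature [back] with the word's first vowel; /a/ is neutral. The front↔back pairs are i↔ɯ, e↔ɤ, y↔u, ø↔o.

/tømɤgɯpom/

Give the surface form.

[tømegipøm]

/ɤ/ harmonizes with /ø/ ([-back]) → [e]
/ɯ/ harmonizes with /ø/ ([-back]) → [i]
/o/ harmonizes with /ø/ ([-back]) → [ø]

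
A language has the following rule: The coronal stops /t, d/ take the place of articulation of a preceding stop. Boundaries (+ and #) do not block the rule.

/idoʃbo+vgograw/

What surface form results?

no segment meets the rule's conditions; no change.

[idoʃbo+vgograw]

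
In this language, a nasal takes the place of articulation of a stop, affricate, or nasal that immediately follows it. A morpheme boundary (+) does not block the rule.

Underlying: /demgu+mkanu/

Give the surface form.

[deŋgu+ŋkanu]

/m/ before /g/ (velar) → [ŋ]
/m/ before /k/ (velar) → [ŋ]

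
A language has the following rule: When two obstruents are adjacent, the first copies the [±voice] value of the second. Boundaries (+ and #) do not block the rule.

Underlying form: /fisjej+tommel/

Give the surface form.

[fisjej+tommel]

no segment meets the rule's conditions; no change.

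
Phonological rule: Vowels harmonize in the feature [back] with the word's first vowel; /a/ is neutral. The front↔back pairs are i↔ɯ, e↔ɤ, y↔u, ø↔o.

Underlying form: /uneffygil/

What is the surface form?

/e/ harmonizes with /u/ ([+back]) → [ɤ]
/y/ harmonizes with /u/ ([+back]) → [u]
/i/ harmonizes with /u/ ([+back]) → [ɯ]

[unɤffugɯl]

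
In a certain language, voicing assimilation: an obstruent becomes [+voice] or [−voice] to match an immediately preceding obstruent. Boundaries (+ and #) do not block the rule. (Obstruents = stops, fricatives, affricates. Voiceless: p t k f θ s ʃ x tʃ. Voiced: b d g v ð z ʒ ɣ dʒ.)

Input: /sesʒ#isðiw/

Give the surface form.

[sesʃ#isθiw]

/ʒ/ after /s/ (voiceless) → [ʃ]
/ð/ after /s/ (voiceless) → [θ]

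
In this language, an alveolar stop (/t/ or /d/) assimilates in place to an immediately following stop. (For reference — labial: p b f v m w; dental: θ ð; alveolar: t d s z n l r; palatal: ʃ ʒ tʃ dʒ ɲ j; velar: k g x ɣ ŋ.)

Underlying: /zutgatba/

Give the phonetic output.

/t/ before /g/ (velar) → [k]
/t/ before /b/ (labial) → [p]

[zukgapba]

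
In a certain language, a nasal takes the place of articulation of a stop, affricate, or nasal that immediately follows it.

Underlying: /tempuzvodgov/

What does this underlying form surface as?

no segment meets the rule's conditions; no change.

[tempuzvodgov]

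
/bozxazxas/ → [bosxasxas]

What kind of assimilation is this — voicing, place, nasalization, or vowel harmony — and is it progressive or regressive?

voicing assimilation, regressive

/z/→[s] /z/→[s].
Each target copies a feature from the following segment, so the direction is regressive.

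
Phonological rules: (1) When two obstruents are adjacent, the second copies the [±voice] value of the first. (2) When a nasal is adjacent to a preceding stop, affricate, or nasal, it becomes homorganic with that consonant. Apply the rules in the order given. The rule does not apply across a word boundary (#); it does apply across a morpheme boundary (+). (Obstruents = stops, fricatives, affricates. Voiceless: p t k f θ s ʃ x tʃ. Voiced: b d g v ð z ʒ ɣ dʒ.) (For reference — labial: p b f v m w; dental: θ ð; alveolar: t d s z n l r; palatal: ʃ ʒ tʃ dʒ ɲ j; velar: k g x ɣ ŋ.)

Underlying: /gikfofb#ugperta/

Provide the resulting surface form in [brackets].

[gikfofp#ugberta]

Rule 1: /b/ after /f/ (voiceless) → [p]
Rule 1: /p/ after /g/ (voiced) → [b]
After rule 1: gikfofp#ugberta
Rule 2: no segment meets the rule's conditions; no change.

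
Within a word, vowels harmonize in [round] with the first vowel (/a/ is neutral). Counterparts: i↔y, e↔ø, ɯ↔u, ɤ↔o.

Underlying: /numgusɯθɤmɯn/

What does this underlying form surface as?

[numgusuθomun]

/ɯ/ harmonizes with /u/ ([+round]) → [u]
/ɤ/ harmonizes with /u/ ([+round]) → [o]
/ɯ/ harmonizes with /u/ ([+round]) → [u]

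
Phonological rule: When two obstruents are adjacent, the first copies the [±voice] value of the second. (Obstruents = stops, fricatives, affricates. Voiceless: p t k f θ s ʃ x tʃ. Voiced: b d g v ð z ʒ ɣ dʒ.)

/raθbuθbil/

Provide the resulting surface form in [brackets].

[raðbuðbil]

/θ/ before /b/ (voiced) → [ð]
/θ/ before /b/ (voiced) → [ð]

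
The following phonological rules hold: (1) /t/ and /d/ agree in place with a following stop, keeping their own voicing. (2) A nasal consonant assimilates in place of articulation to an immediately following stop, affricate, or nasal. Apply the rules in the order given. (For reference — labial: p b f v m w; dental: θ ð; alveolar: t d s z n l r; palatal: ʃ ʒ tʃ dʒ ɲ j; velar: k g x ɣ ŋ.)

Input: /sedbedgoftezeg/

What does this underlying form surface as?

[sebbeggoftezeg]

Rule 1: /d/ before /b/ (labial) → [b]
Rule 1: /d/ before /g/ (velar) → [g]
After rule 1: sebbeggoftezeg
Rule 2: no segment meets the rule's conditions; no change.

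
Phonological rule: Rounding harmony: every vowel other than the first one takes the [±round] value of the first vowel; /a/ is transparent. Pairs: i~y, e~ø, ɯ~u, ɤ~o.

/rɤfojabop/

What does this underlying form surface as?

/o/ harmonizes with /ɤ/ ([-round]) → [ɤ]
/o/ harmonizes with /ɤ/ ([-round]) → [ɤ]

[rɤfɤjabɤp]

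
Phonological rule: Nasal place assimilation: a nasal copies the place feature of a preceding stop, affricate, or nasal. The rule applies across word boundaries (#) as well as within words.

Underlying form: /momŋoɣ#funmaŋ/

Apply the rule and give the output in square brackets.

[mommoɣ#funnaŋ]

/ŋ/ after /m/ (labial) → [m]
/m/ after /n/ (alveolar) → [n]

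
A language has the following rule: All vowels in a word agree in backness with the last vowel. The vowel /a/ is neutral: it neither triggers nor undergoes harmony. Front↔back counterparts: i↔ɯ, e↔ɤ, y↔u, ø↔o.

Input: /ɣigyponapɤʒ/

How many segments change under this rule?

2

/i/ harmonizes with /ɤ/ ([+back]) → [ɯ]
/y/ harmonizes with /ɤ/ ([+back]) → [u]
2 segments change.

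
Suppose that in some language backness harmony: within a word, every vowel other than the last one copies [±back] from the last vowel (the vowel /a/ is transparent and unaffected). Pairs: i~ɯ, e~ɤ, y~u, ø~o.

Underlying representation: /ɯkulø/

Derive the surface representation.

[ikylø]

/ɯ/ harmonizes with /ø/ ([-back]) → [i]
/u/ harmonizes with /ø/ ([-back]) → [y]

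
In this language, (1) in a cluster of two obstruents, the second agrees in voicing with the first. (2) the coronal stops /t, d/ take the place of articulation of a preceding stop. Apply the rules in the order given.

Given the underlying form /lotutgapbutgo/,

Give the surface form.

Rule 1: /g/ after /t/ (voiceless) → [k]
Rule 1: /b/ after /p/ (voiceless) → [p]
Rule 1: /g/ after /t/ (voiceless) → [k]
After rule 1: lotutkapputko
Rule 2: no segment meets the rule's conditions; no change.

[lotutkapputko]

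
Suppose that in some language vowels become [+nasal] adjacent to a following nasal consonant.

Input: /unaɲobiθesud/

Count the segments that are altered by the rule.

2

/u/ before nasal /n/ → [ũ]
/a/ before nasal /ɲ/ → [ã]
2 segments change.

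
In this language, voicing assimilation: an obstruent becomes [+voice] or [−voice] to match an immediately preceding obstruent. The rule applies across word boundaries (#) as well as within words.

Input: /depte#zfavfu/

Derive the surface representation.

/f/ after /z/ (voiced) → [v]
/f/ after /v/ (voiced) → [v]

[depte#zvavvu]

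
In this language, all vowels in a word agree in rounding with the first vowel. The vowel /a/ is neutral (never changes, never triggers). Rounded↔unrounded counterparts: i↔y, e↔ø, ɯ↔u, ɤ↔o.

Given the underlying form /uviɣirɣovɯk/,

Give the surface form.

/i/ harmonizes with /u/ ([+round]) → [y]
/i/ harmonizes with /u/ ([+round]) → [y]
/ɯ/ harmonizes with /u/ ([+round]) → [u]

[uvyɣyrɣovuk]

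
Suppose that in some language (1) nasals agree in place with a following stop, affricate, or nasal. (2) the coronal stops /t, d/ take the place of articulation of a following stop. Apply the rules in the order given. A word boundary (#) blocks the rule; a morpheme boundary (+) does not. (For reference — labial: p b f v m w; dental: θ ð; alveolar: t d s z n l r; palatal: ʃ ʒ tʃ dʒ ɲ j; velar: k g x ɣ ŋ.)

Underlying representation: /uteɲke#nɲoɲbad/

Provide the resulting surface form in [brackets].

[uteŋke#ɲɲombad]

Rule 1: /ɲ/ before /k/ (velar) → [ŋ]
Rule 1: /n/ before /ɲ/ (palatal) → [ɲ]
Rule 1: /ɲ/ before /b/ (labial) → [m]
After rule 1: uteŋke#ɲɲombad
Rule 2: no segment meets the rule's conditions; no change.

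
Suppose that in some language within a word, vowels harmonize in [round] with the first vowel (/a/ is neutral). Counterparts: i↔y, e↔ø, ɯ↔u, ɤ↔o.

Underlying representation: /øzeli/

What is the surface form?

/e/ harmonizes with /ø/ ([+round]) → [ø]
/i/ harmonizes with /ø/ ([+round]) → [y]

[øzøly]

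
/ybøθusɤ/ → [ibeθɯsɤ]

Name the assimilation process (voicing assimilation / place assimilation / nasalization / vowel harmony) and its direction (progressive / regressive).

/y/→[i] /ø/→[e] /u/→[ɯ].
Vowels agree with the last vowel, so the harmony is regressive.

vowel harmony, regressive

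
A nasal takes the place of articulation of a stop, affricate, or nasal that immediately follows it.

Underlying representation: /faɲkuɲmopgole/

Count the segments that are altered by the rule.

2

/ɲ/ before /k/ (velar) → [ŋ]
/ɲ/ before /m/ (labial) → [m]
2 segments change.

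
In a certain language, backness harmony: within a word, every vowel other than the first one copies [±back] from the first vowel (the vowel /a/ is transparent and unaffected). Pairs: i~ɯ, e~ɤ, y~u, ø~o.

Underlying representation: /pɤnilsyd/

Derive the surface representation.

[pɤnɯlsud]

/i/ harmonizes with /ɤ/ ([+back]) → [ɯ]
/y/ harmonizes with /ɤ/ ([+back]) → [u]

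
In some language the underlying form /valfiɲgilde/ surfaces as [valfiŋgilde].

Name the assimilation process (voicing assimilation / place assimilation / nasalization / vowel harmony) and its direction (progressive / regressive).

/ɲ/→[ŋ].
Each target copies a feature from the following segment, so the direction is regressive.

place assimilation, regressive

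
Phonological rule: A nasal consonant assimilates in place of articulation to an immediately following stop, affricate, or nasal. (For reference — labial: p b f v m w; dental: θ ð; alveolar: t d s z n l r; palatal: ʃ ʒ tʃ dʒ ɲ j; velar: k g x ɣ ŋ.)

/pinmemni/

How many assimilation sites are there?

2

/n/ before /m/ (labial) → [m]
/m/ before /n/ (alveolar) → [n]
2 segments change.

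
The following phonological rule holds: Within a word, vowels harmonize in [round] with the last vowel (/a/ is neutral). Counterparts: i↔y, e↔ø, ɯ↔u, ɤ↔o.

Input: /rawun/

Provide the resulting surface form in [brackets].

[rawun]

no segment meets the rule's conditions; no change.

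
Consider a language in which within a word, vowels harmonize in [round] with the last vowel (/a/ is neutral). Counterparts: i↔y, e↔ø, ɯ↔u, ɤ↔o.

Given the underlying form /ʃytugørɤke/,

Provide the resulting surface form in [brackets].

[ʃitɯgerɤke]

/y/ harmonizes with /e/ ([-round]) → [i]
/u/ harmonizes with /e/ ([-round]) → [ɯ]
/ø/ harmonizes with /e/ ([-round]) → [e]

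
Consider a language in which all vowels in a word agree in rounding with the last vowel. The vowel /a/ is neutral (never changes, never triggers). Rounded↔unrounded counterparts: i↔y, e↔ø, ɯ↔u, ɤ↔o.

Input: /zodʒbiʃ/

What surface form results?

/o/ harmonizes with /i/ ([-round]) → [ɤ]

[zɤdʒbiʃ]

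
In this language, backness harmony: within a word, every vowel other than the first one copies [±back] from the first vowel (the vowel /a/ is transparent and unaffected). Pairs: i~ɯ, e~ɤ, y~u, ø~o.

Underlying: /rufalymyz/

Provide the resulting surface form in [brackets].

[rufalumuz]

/y/ harmonizes with /u/ ([+back]) → [u]
/y/ harmonizes with /u/ ([+back]) → [u]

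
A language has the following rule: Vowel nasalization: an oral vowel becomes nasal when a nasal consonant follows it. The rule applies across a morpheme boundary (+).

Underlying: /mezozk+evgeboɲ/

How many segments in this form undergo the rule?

/o/ before nasal /ɲ/ → [õ]
1 segment changes.

1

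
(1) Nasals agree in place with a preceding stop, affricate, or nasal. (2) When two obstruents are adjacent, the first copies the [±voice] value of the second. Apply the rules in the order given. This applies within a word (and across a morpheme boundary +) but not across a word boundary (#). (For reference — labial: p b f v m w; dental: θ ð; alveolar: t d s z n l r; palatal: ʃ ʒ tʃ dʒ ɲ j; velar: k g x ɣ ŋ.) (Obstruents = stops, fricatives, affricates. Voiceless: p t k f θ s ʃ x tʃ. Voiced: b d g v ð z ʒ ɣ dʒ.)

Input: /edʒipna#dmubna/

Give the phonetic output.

[edʒipma#dnubma]

Rule 1: /n/ after /p/ (labial) → [m]
Rule 1: /m/ after /d/ (alveolar) → [n]
Rule 1: /n/ after /b/ (labial) → [m]
After rule 1: edʒipma#dnubma
Rule 2: no segment meets the rule's conditions; no change.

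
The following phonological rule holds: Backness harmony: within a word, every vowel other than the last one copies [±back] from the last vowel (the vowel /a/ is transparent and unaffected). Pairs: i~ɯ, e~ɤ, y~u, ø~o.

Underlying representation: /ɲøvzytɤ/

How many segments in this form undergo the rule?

/ø/ harmonizes with /ɤ/ ([+back]) → [o]
/y/ harmonizes with /ɤ/ ([+back]) → [u]
2 segments change.

2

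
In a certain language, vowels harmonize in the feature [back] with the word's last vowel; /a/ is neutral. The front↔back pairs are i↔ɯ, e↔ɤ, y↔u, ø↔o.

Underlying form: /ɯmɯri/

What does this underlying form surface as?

/ɯ/ harmonizes with /i/ ([-back]) → [i]
/ɯ/ harmonizes with /i/ ([-back]) → [i]

[imiri]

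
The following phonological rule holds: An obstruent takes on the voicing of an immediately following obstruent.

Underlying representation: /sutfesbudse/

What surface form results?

/s/ before /b/ (voiced) → [z]
/d/ before /s/ (voiceless) → [t]

[sutfezbutse]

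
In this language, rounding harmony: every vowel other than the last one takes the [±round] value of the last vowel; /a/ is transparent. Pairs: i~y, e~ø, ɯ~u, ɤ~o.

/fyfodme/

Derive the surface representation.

[fifɤdme]

/y/ harmonizes with /e/ ([-round]) → [i]
/o/ harmonizes with /e/ ([-round]) → [ɤ]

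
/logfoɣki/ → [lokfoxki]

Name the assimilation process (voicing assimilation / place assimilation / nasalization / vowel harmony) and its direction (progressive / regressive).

voicing assimilation, regressive

/g/→[k] /ɣ/→[x].
Each target copies a feature from the following segment, so the direction is regressive.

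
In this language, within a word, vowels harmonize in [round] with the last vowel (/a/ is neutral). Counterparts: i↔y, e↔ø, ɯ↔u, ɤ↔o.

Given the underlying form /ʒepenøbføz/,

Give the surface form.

[ʒøpønøbføz]

/e/ harmonizes with /ø/ ([+round]) → [ø]
/e/ harmonizes with /ø/ ([+round]) → [ø]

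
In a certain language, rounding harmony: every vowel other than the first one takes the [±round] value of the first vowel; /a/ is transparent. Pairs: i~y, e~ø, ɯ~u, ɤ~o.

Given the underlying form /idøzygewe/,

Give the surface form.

/ø/ harmonizes with /i/ ([-round]) → [e]
/y/ harmonizes with /i/ ([-round]) → [i]

[idezigewe]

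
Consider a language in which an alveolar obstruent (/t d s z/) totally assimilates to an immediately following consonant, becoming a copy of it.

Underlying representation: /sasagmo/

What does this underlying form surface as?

[sasagmo]

no segment meets the rule's conditions; no change.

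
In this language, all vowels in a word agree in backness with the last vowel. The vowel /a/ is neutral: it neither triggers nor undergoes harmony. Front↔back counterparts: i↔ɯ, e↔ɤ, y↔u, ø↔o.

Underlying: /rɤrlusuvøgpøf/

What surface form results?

/ɤ/ harmonizes with /ø/ ([-back]) → [e]
/u/ harmonizes with /ø/ ([-back]) → [y]
/u/ harmonizes with /ø/ ([-back]) → [y]

[rerlysyvøgpøf]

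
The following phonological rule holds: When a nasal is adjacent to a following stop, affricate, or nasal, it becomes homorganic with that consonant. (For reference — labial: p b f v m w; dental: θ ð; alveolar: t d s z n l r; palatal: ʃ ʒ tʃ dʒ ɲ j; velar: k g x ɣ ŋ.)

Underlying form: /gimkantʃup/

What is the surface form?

/m/ before /k/ (velar) → [ŋ]
/n/ before /tʃ/ (palatal) → [ɲ]

[giŋkaɲtʃup]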